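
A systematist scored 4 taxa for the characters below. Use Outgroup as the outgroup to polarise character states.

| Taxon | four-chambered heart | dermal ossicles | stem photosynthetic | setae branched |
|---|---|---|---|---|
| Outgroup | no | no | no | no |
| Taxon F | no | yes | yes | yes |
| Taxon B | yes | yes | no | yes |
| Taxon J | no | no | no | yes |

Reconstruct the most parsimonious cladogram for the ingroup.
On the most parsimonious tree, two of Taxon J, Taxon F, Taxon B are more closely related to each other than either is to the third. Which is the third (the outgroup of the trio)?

Taxon J

The outgroup has state 'no' for every character, so 'yes' is the derived state throughout.
four-chambered heart: derived state 'yes' in Taxon B only — an autapomorphy, so it tells us nothing about relationships among taxa.
dermal ossicles (derived state 'yes') is shared by Taxon B and Taxon F — a synapomorphy uniting that clade.
stem photosynthetic: derived state 'yes' in Taxon F only — an autapomorphy, so it tells us nothing about relationships among taxa.
All ingroup taxa share the derived state 'yes' for setae branched; it defines the ingroup but does not resolve relationships within it.
Most parsimonious ingroup topology: ((Taxon F,Taxon B),Taxon J).
Taxon B and Taxon F share a more recent common ancestor with each other than either does with Taxon J, so Taxon J is the least closely related of the three.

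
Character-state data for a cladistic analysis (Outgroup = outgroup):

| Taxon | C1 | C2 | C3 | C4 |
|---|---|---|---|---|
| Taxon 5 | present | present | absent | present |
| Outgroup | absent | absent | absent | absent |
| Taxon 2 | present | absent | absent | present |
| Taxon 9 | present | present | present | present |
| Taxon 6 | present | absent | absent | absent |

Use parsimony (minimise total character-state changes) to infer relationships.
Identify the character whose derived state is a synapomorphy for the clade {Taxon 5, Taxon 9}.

C2

The outgroup has state 'absent' for every character, so 'present' is the derived state throughout.
All ingroup taxa share the derived state 'present' for C1; it defines the ingroup but does not resolve relationships within it.
C2: derived state 'present' in Taxon 5 and Taxon 9 only — synapomorphy for {Taxon 5, Taxon 9}.
C3 (derived state 'present') is unique to Taxon 9 (autapomorphy; uninformative for grouping).
Only Taxon 2, Taxon 5, and Taxon 9 show the derived state 'present' for C4, supporting them as a clade.
Most parsimonious ingroup topology: ((Taxon 2,(Taxon 9,Taxon 5)),Taxon 6).
The clade {Taxon 5, Taxon 9} is supported by C2: its derived state 'present' occurs in exactly those taxa and in no other taxon (including the outgroup).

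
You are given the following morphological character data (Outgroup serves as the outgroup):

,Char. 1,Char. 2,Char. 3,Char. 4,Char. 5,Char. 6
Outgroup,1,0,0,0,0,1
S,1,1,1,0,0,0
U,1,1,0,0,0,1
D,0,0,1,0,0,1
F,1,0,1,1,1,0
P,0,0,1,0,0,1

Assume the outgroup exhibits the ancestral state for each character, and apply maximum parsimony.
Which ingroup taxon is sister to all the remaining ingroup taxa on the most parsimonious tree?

U

Character polarity is set by the outgroup: the derived state is whichever differs from the outgroup's state, so for Char. 1, Char. 6 the derived state is '0', and for the remaining characters it is '1'.
Char. 1: derived state '0' in D and P only — synapomorphy for {D, P}.
Char. 2 (state '1') occurs in S and U but conflicts with the nesting implied by the other characters — most parsimoniously interpreted as homoplasy.
Char. 3 (derived state '1') is shared by D, F, P, and S — a synapomorphy uniting that clade.
Char. 4: derived state '1' in F only — an autapomorphy, so it tells us nothing about relationships among taxa.
Char. 5 (derived state '1') is unique to F (autapomorphy; uninformative for grouping).
Char. 6: derived state '0' in F and S only — synapomorphy for {F, S}.
Most parsimonious ingroup topology: (((S,F),(D,P)),U).
U is sister to the clade containing all other ingroup taxa, so it is the earliest-diverging (most basal) ingroup lineage.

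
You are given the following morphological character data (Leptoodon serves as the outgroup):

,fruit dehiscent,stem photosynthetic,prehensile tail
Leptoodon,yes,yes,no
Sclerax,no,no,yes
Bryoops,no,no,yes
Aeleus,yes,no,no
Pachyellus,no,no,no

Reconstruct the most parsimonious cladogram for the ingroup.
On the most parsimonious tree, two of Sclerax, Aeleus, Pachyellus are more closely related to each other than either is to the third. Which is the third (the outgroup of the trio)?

Aeleus

Character polarity is set by the outgroup: the derived state is whichever differs from the outgroup's state, so for fruit dehiscent, stem photosynthetic the derived state is 'no', and for the remaining characters it is 'yes'.
fruit dehiscent (derived state 'no') is shared by Bryoops, Pachyellus, and Sclerax — a synapomorphy uniting that clade.
All ingroup taxa share the derived state 'no' for stem photosynthetic; it defines the ingroup but does not resolve relationships within it.
prehensile tail (derived state 'yes') is shared by Bryoops and Sclerax — a synapomorphy uniting that clade.
Most parsimonious ingroup topology: (((Sclerax,Bryoops),Pachyellus),Aeleus).
Pachyellus and Sclerax share a more recent common ancestor with each other than either does with Aeleus, so Aeleus is the least closely related of the three.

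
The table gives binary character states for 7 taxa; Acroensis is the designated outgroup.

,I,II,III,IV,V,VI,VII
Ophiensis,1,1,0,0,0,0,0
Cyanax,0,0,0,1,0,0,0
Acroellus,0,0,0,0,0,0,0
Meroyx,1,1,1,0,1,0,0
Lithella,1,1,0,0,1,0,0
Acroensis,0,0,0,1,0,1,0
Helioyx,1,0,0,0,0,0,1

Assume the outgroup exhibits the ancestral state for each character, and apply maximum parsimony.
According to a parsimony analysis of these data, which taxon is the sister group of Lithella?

Meroyx

Character polarity is set by the outgroup: the derived state is whichever differs from the outgroup's state, so for IV, VI the derived state is '0', and for the remaining characters it is '1'.
I (derived state '1') is shared by Helioyx, Lithella, Meroyx, and Ophiensis — a synapomorphy uniting that clade.
II: derived state '1' in Lithella, Meroyx, and Ophiensis only — synapomorphy for {Lithella, Meroyx, Ophiensis}.
III: derived state '1' in Meroyx only — an autapomorphy, so it tells us nothing about relationships among taxa.
IV: derived state '0' in Acroellus, Helioyx, Lithella, Meroyx, and Ophiensis only — synapomorphy for {Acroellus, Helioyx, Lithella, Meroyx, Ophiensis}.
Only Lithella and Meroyx show the derived state '1' for V, supporting them as a clade.
VI (derived state '0') is shared by all ingroup taxa — unites the whole ingroup.
VII: derived state '1' in Helioyx only — an autapomorphy, so it tells us nothing about relationships among taxa.
Most parsimonious ingroup topology: ((Acroellus,(((Meroyx,Lithella),Ophiensis),Helioyx)),Cyanax).
Lithella and Meroyx form a cherry on this tree, so they are sister taxa.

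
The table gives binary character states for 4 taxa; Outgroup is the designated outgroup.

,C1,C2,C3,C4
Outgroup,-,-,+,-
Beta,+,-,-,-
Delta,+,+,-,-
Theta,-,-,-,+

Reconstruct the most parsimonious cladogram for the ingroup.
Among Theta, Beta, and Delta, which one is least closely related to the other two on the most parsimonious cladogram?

Character polarity is set by the outgroup: the derived state is whichever differs from the outgroup's state, so for C3 the derived state is '-', and for the remaining characters it is '+'.
Only Beta and Delta show the derived state '+' for C1, supporting them as a clade.
C2: derived state '+' in Delta only — an autapomorphy, so it tells us nothing about relationships among taxa.
C3 (derived state '-') is shared by all ingroup taxa — unites the whole ingroup.
C4: derived state '+' in Theta only — an autapomorphy, so it tells us nothing about relationships among taxa.
Most parsimonious ingroup topology: ((Beta,Delta),Theta).
Beta and Delta share a more recent common ancestor with each other than either does with Theta, so Theta is the least closely related of the three.

Theta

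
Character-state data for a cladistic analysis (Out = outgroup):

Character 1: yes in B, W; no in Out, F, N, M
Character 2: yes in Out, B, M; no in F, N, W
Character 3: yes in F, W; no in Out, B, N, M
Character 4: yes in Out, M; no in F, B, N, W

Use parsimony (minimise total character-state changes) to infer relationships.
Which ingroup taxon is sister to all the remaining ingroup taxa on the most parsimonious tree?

M

Character polarity is set by the outgroup: the derived state is whichever differs from the outgroup's state, so for Character 2, Character 4 the derived state is 'no', and for the remaining characters it is 'yes'.
Character 1 (state 'yes') occurs in B and W but conflicts with the nesting implied by the other characters — most parsimoniously interpreted as homoplasy.
Character 2: derived state 'no' in F, N, and W only — synapomorphy for {F, N, W}.
Only F and W show the derived state 'yes' for Character 3, supporting them as a clade.
Only B, F, N, and W show the derived state 'no' for Character 4, supporting them as a clade.
Most parsimonious ingroup topology: ((((F,W),N),B),M).
M is sister to the clade containing all other ingroup taxa, so it is the earliest-diverging (most basal) ingroup lineage.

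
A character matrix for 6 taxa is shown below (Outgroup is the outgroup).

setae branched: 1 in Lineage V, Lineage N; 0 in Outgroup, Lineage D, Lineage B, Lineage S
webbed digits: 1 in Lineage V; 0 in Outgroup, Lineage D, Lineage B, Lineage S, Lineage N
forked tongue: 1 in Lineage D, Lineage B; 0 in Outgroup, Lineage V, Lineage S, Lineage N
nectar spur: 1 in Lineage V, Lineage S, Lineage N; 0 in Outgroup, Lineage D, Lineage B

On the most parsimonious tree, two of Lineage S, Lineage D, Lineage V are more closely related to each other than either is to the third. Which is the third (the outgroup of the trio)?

Lineage D

The outgroup has state '0' for every character, so '1' is the derived state throughout.
setae branched: derived state '1' in Lineage N and Lineage V only — synapomorphy for {Lineage N, Lineage V}.
webbed digits (derived state '1') is unique to Lineage V (autapomorphy; uninformative for grouping).
Only Lineage B and Lineage D show the derived state '1' for forked tongue, supporting them as a clade.
nectar spur: derived state '1' in Lineage N, Lineage S, and Lineage V only — synapomorphy for {Lineage N, Lineage S, Lineage V}.
Most parsimonious ingroup topology: (((Lineage V,Lineage N),Lineage S),(Lineage D,Lineage B)).
Lineage V and Lineage S share a more recent common ancestor with each other than either does with Lineage D, so Lineage D is the least closely related of the three.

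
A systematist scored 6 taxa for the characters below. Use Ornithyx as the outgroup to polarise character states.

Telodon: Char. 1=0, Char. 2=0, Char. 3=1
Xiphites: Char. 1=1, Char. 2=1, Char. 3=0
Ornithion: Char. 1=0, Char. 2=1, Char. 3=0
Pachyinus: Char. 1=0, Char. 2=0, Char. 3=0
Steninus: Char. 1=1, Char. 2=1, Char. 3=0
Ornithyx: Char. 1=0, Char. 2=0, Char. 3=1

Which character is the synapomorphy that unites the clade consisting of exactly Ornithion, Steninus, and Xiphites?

Char. 2

Character polarity is set by the outgroup: the derived state is whichever differs from the outgroup's state, so for Char. 3 the derived state is '0', and for the remaining characters it is '1'.
Char. 1: derived state '1' in Steninus and Xiphites only — synapomorphy for {Steninus, Xiphites}.
Char. 2: derived state '1' in Ornithion, Steninus, and Xiphites only — synapomorphy for {Ornithion, Steninus, Xiphites}.
Char. 3: derived state '0' in Ornithion, Pachyinus, Steninus, and Xiphites only — synapomorphy for {Ornithion, Pachyinus, Steninus, Xiphites}.
Most parsimonious ingroup topology: ((Pachyinus,((Xiphites,Steninus),Ornithion)),Telodon).
The clade {Ornithion, Steninus, Xiphites} is supported by Char. 2: its derived state '1' occurs in exactly those taxa and in no other taxon (including the outgroup).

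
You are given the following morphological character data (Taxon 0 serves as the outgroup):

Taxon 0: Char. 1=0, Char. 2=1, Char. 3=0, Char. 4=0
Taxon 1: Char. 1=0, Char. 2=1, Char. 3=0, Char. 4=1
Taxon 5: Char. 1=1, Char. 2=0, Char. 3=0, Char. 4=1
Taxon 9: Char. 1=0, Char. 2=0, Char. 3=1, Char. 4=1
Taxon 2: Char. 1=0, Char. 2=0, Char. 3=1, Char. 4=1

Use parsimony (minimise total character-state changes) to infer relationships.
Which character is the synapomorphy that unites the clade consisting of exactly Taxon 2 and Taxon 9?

Char. 3

Character polarity is set by the outgroup: the derived state is whichever differs from the outgroup's state, so for Char. 2 the derived state is '0', and for the remaining characters it is '1'.
Char. 1: derived state '1' in Taxon 5 only — an autapomorphy, so it tells us nothing about relationships among taxa.
Char. 2 (derived state '0') is shared by Taxon 2, Taxon 5, and Taxon 9 — a synapomorphy uniting that clade.
Only Taxon 2 and Taxon 9 show the derived state '1' for Char. 3, supporting them as a clade.
Char. 4 (derived state '1') is shared by all ingroup taxa — unites the whole ingroup.
Most parsimonious ingroup topology: (Taxon 1,(Taxon 5,(Taxon 9,Taxon 2))).
The clade {Taxon 2, Taxon 9} is supported by Char. 3: its derived state '1' occurs in exactly those taxa and in no other taxon (including the outgroup).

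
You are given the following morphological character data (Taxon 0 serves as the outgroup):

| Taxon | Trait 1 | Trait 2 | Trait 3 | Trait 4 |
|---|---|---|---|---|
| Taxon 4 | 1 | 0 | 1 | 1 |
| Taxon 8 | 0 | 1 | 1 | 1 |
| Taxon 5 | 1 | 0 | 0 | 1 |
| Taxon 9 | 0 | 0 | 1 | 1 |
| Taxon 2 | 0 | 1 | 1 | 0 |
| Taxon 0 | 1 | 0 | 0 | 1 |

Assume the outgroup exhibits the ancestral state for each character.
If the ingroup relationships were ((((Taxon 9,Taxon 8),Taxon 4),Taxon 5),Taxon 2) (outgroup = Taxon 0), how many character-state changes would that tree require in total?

Map each character onto ((((Taxon 9,Taxon 8),Taxon 4),Taxon 5),Taxon 2) (rooted by Taxon 0) and count the minimum state changes it requires (Fitch parsimony):
Trait 1: 2; Trait 2: 2; Trait 3: 2; Trait 4: 1.
Total tree length = 7.

7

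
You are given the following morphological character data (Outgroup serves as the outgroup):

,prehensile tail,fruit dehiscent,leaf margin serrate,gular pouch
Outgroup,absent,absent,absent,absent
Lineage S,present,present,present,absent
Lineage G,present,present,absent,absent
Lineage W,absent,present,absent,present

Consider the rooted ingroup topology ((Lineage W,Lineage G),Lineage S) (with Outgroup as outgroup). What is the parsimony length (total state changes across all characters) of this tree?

Map each character onto ((Lineage W,Lineage G),Lineage S) (rooted by Outgroup) and count the minimum state changes it requires (Fitch parsimony):
prehensile tail: 2; fruit dehiscent: 1; leaf margin serrate: 1; gular pouch: 1.
Total tree length = 5.

5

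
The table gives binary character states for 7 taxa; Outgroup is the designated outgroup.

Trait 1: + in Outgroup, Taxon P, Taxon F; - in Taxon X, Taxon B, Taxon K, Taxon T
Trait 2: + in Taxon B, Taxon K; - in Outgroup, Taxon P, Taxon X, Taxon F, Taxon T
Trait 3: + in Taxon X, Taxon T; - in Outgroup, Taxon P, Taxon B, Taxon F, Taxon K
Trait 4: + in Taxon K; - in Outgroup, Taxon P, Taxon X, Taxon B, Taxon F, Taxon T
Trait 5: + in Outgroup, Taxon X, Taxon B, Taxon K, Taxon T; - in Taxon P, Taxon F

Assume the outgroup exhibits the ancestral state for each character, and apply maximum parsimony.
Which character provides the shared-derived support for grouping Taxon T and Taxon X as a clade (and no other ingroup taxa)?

Character polarity is set by the outgroup: the derived state is whichever differs from the outgroup's state, so for Trait 1, Trait 5 the derived state is '-', and for the remaining characters it is '+'.
Trait 1: derived state '-' in Taxon B, Taxon K, Taxon T, and Taxon X only — synapomorphy for {Taxon B, Taxon K, Taxon T, Taxon X}.
Only Taxon B and Taxon K show the derived state '+' for Trait 2, supporting them as a clade.
Only Taxon T and Taxon X show the derived state '+' for Trait 3, supporting them as a clade.
Trait 4 (derived state '+') is unique to Taxon K (autapomorphy; uninformative for grouping).
Trait 5 (derived state '-') is shared by Taxon F and Taxon P — a synapomorphy uniting that clade.
Most parsimonious ingroup topology: ((Taxon P,Taxon F),((Taxon X,Taxon T),(Taxon B,Taxon K))).
The clade {Taxon T, Taxon X} is supported by Trait 3: its derived state '+' occurs in exactly those taxa and in no other taxon (including the outgroup).

Trait 3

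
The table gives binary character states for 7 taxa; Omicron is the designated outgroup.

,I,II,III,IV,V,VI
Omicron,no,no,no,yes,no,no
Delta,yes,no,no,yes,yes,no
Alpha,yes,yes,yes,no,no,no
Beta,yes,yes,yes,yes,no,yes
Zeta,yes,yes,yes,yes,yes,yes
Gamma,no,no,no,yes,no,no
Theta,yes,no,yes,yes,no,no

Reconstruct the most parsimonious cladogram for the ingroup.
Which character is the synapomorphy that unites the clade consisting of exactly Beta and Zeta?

VI

Character polarity is set by the outgroup: the derived state is whichever differs from the outgroup's state, so for IV the derived state is 'no', and for the remaining characters it is 'yes'.
I: derived state 'yes' in Alpha, Beta, Delta, Theta, and Zeta only — synapomorphy for {Alpha, Beta, Delta, Theta, Zeta}.
II (derived state 'yes') is shared by Alpha, Beta, and Zeta — a synapomorphy uniting that clade.
III: derived state 'yes' in Alpha, Beta, Theta, and Zeta only — synapomorphy for {Alpha, Beta, Theta, Zeta}.
IV (derived state 'no') is unique to Alpha (autapomorphy; uninformative for grouping).
V groups Delta and Zeta, which is incompatible with the clades supported by the remaining characters; treating it as convergent (homoplasy) costs fewer steps than any alternative tree.
VI (derived state 'yes') is shared by Beta and Zeta — a synapomorphy uniting that clade.
Most parsimonious ingroup topology: ((Delta,((Alpha,(Beta,Zeta)),Theta)),Gamma).
The clade {Beta, Zeta} is supported by VI: its derived state 'yes' occurs in exactly those taxa and in no other taxon (including the outgroup).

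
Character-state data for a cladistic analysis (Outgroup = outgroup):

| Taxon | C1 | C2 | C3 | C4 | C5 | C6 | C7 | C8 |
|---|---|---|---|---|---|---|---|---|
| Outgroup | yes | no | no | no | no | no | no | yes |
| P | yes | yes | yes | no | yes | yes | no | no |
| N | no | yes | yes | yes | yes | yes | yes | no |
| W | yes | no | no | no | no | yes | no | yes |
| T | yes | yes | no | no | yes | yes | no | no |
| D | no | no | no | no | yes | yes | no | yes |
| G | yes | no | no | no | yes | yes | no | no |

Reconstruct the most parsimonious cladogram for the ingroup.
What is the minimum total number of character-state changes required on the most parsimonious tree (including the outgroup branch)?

Character polarity is set by the outgroup: the derived state is whichever differs from the outgroup's state, so for C1, C8 the derived state is 'no', and for the remaining characters it is 'yes'.
C1 groups D and N, which is incompatible with the clades supported by the remaining characters; treating it as convergent (homoplasy) costs fewer steps than any alternative tree.
C2: derived state 'yes' in N, P, and T only — synapomorphy for {N, P, T}.
C3 (derived state 'yes') is shared by N and P — a synapomorphy uniting that clade.
C4: derived state 'yes' in N only — an autapomorphy, so it tells us nothing about relationships among taxa.
C5: derived state 'yes' in D, G, N, P, and T only — synapomorphy for {D, G, N, P, T}.
All ingroup taxa share the derived state 'yes' for C6; it defines the ingroup but does not resolve relationships within it.
C7 (derived state 'yes') is unique to N (autapomorphy; uninformative for grouping).
Only G, N, P, and T show the derived state 'no' for C8, supporting them as a clade.
Most parsimonious ingroup topology: (((((P,N),T),G),D),W).
Changes per character on this tree: C1: 2; C2: 1; C3: 1; C4: 1; C5: 1; C6: 1; C7: 1; C8: 1.
Total = 9.

9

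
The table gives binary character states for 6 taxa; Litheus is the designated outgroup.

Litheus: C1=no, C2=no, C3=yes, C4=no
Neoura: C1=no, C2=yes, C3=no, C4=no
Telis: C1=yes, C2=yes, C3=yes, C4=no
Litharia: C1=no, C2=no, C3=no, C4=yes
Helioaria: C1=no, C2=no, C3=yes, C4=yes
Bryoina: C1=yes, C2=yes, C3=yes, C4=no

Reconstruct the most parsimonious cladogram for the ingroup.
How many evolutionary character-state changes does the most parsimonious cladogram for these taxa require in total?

5

Character polarity is set by the outgroup: the derived state is whichever differs from the outgroup's state, so for C3 the derived state is 'no', and for the remaining characters it is 'yes'.
Only Bryoina and Telis show the derived state 'yes' for C1, supporting them as a clade.
C2: derived state 'yes' in Bryoina, Neoura, and Telis only — synapomorphy for {Bryoina, Neoura, Telis}.
C3 groups Litharia and Neoura, which is incompatible with the clades supported by the remaining characters; treating it as convergent (homoplasy) costs fewer steps than any alternative tree.
C4 (derived state 'yes') is shared by Helioaria and Litharia — a synapomorphy uniting that clade.
Most parsimonious ingroup topology: ((Neoura,(Telis,Bryoina)),(Litharia,Helioaria)).
Changes per character on this tree: C1: 1; C2: 1; C3: 2; C4: 1.
Total = 5.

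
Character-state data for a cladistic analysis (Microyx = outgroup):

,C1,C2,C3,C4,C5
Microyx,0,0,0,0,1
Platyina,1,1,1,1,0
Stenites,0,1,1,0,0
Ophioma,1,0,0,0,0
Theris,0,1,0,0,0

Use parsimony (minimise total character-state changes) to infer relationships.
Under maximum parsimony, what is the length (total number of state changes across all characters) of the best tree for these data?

6

Character polarity is set by the outgroup: the derived state is whichever differs from the outgroup's state, so for C5 the derived state is '0', and for the remaining characters it is '1'.
C1 (state '1') occurs in Ophioma and Platyina but conflicts with the nesting implied by the other characters — most parsimoniously interpreted as homoplasy.
C2 (derived state '1') is shared by Platyina, Stenites, and Theris — a synapomorphy uniting that clade.
C3: derived state '1' in Platyina and Stenites only — synapomorphy for {Platyina, Stenites}.
C4 (derived state '1') is unique to Platyina (autapomorphy; uninformative for grouping).
All ingroup taxa share the derived state '0' for C5; it defines the ingroup but does not resolve relationships within it.
Most parsimonious ingroup topology: (((Platyina,Stenites),Theris),Ophioma).
Changes per character on this tree: C1: 2; C2: 1; C3: 1; C4: 1; C5: 1.
Total = 6.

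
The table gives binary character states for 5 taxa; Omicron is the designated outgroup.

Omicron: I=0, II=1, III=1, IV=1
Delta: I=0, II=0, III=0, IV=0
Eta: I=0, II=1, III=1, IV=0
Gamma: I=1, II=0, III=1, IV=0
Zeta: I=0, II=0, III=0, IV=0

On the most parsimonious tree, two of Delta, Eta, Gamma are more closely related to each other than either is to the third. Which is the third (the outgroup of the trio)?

Character polarity is set by the outgroup: the derived state is whichever differs from the outgroup's state, so for II, III, IV the derived state is '0', and for the remaining characters it is '1'.
I: derived state '1' in Gamma only — an autapomorphy, so it tells us nothing about relationships among taxa.
II: derived state '0' in Delta, Gamma, and Zeta only — synapomorphy for {Delta, Gamma, Zeta}.
III (derived state '0') is shared by Delta and Zeta — a synapomorphy uniting that clade.
IV (derived state '0') is shared by all ingroup taxa — unites the whole ingroup.
Most parsimonious ingroup topology: (((Delta,Zeta),Gamma),Eta).
Gamma and Delta share a more recent common ancestor with each other than either does with Eta, so Eta is the least closely related of the three.

Eta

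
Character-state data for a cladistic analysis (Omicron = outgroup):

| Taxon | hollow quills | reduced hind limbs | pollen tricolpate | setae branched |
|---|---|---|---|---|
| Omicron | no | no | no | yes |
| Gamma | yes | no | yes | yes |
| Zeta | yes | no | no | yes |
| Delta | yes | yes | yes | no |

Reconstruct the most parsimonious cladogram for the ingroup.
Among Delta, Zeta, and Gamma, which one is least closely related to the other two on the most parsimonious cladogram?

Character polarity is set by the outgroup: the derived state is whichever differs from the outgroup's state, so for setae branched the derived state is 'no', and for the remaining characters it is 'yes'.
All ingroup taxa share the derived state 'yes' for hollow quills; it defines the ingroup but does not resolve relationships within it.
reduced hind limbs (derived state 'yes') is unique to Delta (autapomorphy; uninformative for grouping).
Only Delta and Gamma show the derived state 'yes' for pollen tricolpate, supporting them as a clade.
setae branched: derived state 'no' in Delta only — an autapomorphy, so it tells us nothing about relationships among taxa.
Most parsimonious ingroup topology: ((Gamma,Delta),Zeta).
Delta and Gamma share a more recent common ancestor with each other than either does with Zeta, so Zeta is the least closely related of the three.

Zeta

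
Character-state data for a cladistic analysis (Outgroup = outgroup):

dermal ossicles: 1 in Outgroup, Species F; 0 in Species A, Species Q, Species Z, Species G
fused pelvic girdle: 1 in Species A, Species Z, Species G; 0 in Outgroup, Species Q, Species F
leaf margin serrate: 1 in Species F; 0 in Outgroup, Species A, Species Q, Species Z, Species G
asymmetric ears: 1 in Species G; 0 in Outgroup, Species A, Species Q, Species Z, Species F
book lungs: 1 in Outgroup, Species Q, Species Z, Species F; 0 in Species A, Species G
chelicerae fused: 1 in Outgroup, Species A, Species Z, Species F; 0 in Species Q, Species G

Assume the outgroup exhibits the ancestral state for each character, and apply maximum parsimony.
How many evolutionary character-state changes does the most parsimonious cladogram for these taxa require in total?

7

Character polarity is set by the outgroup: the derived state is whichever differs from the outgroup's state, so for dermal ossicles, book lungs, chelicerae fused the derived state is '0', and for the remaining characters it is '1'.
dermal ossicles (derived state '0') is shared by Species A, Species G, Species Q, and Species Z — a synapomorphy uniting that clade.
Only Species A, Species G, and Species Z show the derived state '1' for fused pelvic girdle, supporting them as a clade.
leaf margin serrate (derived state '1') is unique to Species F (autapomorphy; uninformative for grouping).
asymmetric ears (derived state '1') is unique to Species G (autapomorphy; uninformative for grouping).
book lungs: derived state '0' in Species A and Species G only — synapomorphy for {Species A, Species G}.
chelicerae fused (state '0') occurs in Species G and Species Q but conflicts with the nesting implied by the other characters — most parsimoniously interpreted as homoplasy.
Most parsimonious ingroup topology: ((((Species A,Species G),Species Z),Species Q),Species F).
Changes per character on this tree: dermal ossicles: 1; fused pelvic girdle: 1; leaf margin serrate: 1; asymmetric ears: 1; book lungs: 1; chelicerae fused: 2.
Total = 7.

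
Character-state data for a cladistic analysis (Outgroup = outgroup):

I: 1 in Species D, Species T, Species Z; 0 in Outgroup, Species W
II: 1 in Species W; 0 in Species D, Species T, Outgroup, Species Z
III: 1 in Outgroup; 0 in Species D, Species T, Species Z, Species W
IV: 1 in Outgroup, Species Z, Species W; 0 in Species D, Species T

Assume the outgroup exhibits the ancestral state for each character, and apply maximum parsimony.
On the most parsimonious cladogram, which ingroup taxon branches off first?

Species W

Character polarity is set by the outgroup: the derived state is whichever differs from the outgroup's state, so for III, IV the derived state is '0', and for the remaining characters it is '1'.
I: derived state '1' in Species D, Species T, and Species Z only — synapomorphy for {Species D, Species T, Species Z}.
II (derived state '1') is unique to Species W (autapomorphy; uninformative for grouping).
III (derived state '0') is shared by all ingroup taxa — unites the whole ingroup.
IV: derived state '0' in Species D and Species T only — synapomorphy for {Species D, Species T}.
Most parsimonious ingroup topology: (((Species D,Species T),Species Z),Species W).
Species W is sister to the clade containing all other ingroup taxa, so it is the earliest-diverging (most basal) ingroup lineage.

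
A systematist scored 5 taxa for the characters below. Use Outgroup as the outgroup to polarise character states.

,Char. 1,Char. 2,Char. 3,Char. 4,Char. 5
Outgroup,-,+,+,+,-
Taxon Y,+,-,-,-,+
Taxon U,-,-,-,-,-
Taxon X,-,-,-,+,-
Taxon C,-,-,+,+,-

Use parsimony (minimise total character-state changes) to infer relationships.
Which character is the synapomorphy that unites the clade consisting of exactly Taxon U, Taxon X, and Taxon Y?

Char. 3

Character polarity is set by the outgroup: the derived state is whichever differs from the outgroup's state, so for Char. 2, Char. 3, Char. 4 the derived state is '-', and for the remaining characters it is '+'.
Char. 1 (derived state '+') is unique to Taxon Y (autapomorphy; uninformative for grouping).
All ingroup taxa share the derived state '-' for Char. 2; it defines the ingroup but does not resolve relationships within it.
Char. 3: derived state '-' in Taxon U, Taxon X, and Taxon Y only — synapomorphy for {Taxon U, Taxon X, Taxon Y}.
Only Taxon U and Taxon Y show the derived state '-' for Char. 4, supporting them as a clade.
Char. 5 (derived state '+') is unique to Taxon Y (autapomorphy; uninformative for grouping).
Most parsimonious ingroup topology: (((Taxon Y,Taxon U),Taxon X),Taxon C).
The clade {Taxon U, Taxon X, Taxon Y} is supported by Char. 3: its derived state '-' occurs in exactly those taxa and in no other taxon (including the outgroup).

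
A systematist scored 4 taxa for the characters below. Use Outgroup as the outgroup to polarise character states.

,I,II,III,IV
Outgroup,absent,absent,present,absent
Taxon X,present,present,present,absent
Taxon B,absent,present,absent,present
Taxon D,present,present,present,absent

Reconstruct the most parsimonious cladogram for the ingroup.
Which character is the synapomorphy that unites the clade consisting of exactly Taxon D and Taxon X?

Character polarity is set by the outgroup: the derived state is whichever differs from the outgroup's state, so for III the derived state is 'absent', and for the remaining characters it is 'present'.
I (derived state 'present') is shared by Taxon D and Taxon X — a synapomorphy uniting that clade.
II (derived state 'present') is shared by all ingroup taxa — unites the whole ingroup.
III: derived state 'absent' in Taxon B only — an autapomorphy, so it tells us nothing about relationships among taxa.
IV (derived state 'present') is unique to Taxon B (autapomorphy; uninformative for grouping).
Most parsimonious ingroup topology: ((Taxon X,Taxon D),Taxon B).
The clade {Taxon D, Taxon X} is supported by I: its derived state 'present' occurs in exactly those taxa and in no other taxon (including the outgroup).

I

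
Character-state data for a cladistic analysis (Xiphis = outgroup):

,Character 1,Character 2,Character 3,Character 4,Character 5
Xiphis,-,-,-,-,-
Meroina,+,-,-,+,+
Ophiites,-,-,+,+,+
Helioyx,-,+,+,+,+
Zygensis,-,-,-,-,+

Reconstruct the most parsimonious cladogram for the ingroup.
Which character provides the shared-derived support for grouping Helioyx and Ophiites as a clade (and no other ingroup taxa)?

Character 3

The outgroup has state '-' for every character, so '+' is the derived state throughout.
Character 1 (derived state '+') is unique to Meroina (autapomorphy; uninformative for grouping).
Character 2 (derived state '+') is unique to Helioyx (autapomorphy; uninformative for grouping).
Only Helioyx and Ophiites show the derived state '+' for Character 3, supporting them as a clade.
Only Helioyx, Meroina, and Ophiites show the derived state '+' for Character 4, supporting them as a clade.
Character 5 (derived state '+') is shared by all ingroup taxa — unites the whole ingroup.
Most parsimonious ingroup topology: ((Meroina,(Ophiites,Helioyx)),Zygensis).
The clade {Helioyx, Ophiites} is supported by Character 3: its derived state '+' occurs in exactly those taxa and in no other taxon (including the outgroup).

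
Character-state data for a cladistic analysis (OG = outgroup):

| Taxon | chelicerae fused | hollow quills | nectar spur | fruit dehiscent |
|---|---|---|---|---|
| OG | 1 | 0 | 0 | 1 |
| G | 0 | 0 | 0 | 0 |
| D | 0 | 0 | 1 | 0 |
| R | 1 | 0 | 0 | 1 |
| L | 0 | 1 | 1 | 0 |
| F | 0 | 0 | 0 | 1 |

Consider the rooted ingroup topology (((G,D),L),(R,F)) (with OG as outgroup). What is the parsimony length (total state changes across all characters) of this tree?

6

Map each character onto (((G,D),L),(R,F)) (rooted by OG) and count the minimum state changes it requires (Fitch parsimony):
chelicerae fused: 2; hollow quills: 1; nectar spur: 2; fruit dehiscent: 1.
Total tree length = 6.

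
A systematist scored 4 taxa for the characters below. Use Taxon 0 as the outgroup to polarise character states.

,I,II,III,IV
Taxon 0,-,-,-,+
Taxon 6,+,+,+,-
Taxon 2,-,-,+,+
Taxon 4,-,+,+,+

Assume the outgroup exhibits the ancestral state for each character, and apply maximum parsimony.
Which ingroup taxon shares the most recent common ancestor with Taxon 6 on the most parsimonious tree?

Character polarity is set by the outgroup: the derived state is whichever differs from the outgroup's state, so for IV the derived state is '-', and for the remaining characters it is '+'.
I: derived state '+' in Taxon 6 only — an autapomorphy, so it tells us nothing about relationships among taxa.
Only Taxon 4 and Taxon 6 show the derived state '+' for II, supporting them as a clade.
III (derived state '+') is shared by all ingroup taxa — unites the whole ingroup.
IV: derived state '-' in Taxon 6 only — an autapomorphy, so it tells us nothing about relationships among taxa.
Most parsimonious ingroup topology: ((Taxon 6,Taxon 4),Taxon 2).
Taxon 6 and Taxon 4 form a cherry on this tree, so they are sister taxa.

Taxon 4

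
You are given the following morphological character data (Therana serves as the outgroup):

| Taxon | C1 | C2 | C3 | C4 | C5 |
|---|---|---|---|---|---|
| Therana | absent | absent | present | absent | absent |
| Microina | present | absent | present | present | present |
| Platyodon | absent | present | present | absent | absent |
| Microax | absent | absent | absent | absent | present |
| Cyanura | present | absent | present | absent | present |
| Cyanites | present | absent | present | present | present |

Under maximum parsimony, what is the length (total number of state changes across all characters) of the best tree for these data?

Character polarity is set by the outgroup: the derived state is whichever differs from the outgroup's state, so for C3 the derived state is 'absent', and for the remaining characters it is 'present'.
C1: derived state 'present' in Cyanites, Cyanura, and Microina only — synapomorphy for {Cyanites, Cyanura, Microina}.
C2: derived state 'present' in Platyodon only — an autapomorphy, so it tells us nothing about relationships among taxa.
C3 (derived state 'absent') is unique to Microax (autapomorphy; uninformative for grouping).
Only Cyanites and Microina show the derived state 'present' for C4, supporting them as a clade.
C5 (derived state 'present') is shared by Cyanites, Cyanura, Microax, and Microina — a synapomorphy uniting that clade.
Most parsimonious ingroup topology: ((((Microina,Cyanites),Cyanura),Microax),Platyodon).
Changes per character on this tree: C1: 1; C2: 1; C3: 1; C4: 1; C5: 1.
Total = 5.

5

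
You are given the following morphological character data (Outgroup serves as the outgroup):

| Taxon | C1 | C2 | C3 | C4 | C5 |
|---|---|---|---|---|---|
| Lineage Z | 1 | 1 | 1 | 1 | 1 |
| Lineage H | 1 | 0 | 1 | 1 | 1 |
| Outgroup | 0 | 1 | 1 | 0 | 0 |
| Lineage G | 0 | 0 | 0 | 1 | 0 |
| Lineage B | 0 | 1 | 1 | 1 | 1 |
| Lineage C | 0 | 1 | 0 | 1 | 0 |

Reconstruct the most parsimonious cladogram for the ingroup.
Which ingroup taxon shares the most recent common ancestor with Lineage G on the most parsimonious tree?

Character polarity is set by the outgroup: the derived state is whichever differs from the outgroup's state, so for C2, C3 the derived state is '0', and for the remaining characters it is '1'.
C1: derived state '1' in Lineage H and Lineage Z only — synapomorphy for {Lineage H, Lineage Z}.
C2 (state '0') occurs in Lineage G and Lineage H but conflicts with the nesting implied by the other characters — most parsimoniously interpreted as homoplasy.
C3: derived state '0' in Lineage C and Lineage G only — synapomorphy for {Lineage C, Lineage G}.
C4 (derived state '1') is shared by all ingroup taxa — unites the whole ingroup.
C5 (derived state '1') is shared by Lineage B, Lineage H, and Lineage Z — a synapomorphy uniting that clade.
Most parsimonious ingroup topology: (((Lineage H,Lineage Z),Lineage B),(Lineage C,Lineage G)).
Lineage G and Lineage C form a cherry on this tree, so they are sister taxa.

Lineage C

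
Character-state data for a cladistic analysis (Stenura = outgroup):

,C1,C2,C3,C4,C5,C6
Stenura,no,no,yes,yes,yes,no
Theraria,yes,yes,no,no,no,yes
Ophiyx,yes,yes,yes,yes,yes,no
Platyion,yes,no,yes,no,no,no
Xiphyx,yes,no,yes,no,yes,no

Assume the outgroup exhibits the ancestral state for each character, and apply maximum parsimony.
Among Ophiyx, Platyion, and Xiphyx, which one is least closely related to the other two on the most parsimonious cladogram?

Ophiyx

Character polarity is set by the outgroup: the derived state is whichever differs from the outgroup's state, so for C3, C4, C5 the derived state is 'no', and for the remaining characters it is 'yes'.
All ingroup taxa share the derived state 'yes' for C1; it defines the ingroup but does not resolve relationships within it.
C2 (state 'yes') occurs in Ophiyx and Theraria but conflicts with the nesting implied by the other characters — most parsimoniously interpreted as homoplasy.
C3 (derived state 'no') is unique to Theraria (autapomorphy; uninformative for grouping).
C4 (derived state 'no') is shared by Platyion, Theraria, and Xiphyx — a synapomorphy uniting that clade.
C5 (derived state 'no') is shared by Platyion and Theraria — a synapomorphy uniting that clade.
C6: derived state 'yes' in Theraria only — an autapomorphy, so it tells us nothing about relationships among taxa.
Most parsimonious ingroup topology: (((Theraria,Platyion),Xiphyx),Ophiyx).
Xiphyx and Platyion share a more recent common ancestor with each other than either does with Ophiyx, so Ophiyx is the least closely related of the three.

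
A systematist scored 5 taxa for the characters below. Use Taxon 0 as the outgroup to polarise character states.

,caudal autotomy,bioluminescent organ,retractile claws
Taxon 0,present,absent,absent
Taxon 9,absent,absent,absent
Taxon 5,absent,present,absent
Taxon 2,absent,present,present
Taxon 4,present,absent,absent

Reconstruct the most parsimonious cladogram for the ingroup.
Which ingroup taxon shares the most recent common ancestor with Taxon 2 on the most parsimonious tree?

Character polarity is set by the outgroup: the derived state is whichever differs from the outgroup's state, so for caudal autotomy the derived state is 'absent', and for the remaining characters it is 'present'.
Only Taxon 2, Taxon 5, and Taxon 9 show the derived state 'absent' for caudal autotomy, supporting them as a clade.
Only Taxon 2 and Taxon 5 show the derived state 'present' for bioluminescent organ, supporting them as a clade.
retractile claws: derived state 'present' in Taxon 2 only — an autapomorphy, so it tells us nothing about relationships among taxa.
Most parsimonious ingroup topology: ((Taxon 9,(Taxon 5,Taxon 2)),Taxon 4).
Taxon 2 and Taxon 5 form a cherry on this tree, so they are sister taxa.

Taxon 5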